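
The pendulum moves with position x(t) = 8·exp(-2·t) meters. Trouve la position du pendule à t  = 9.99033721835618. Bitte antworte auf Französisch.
En utilisant x(t) = 8·exp(-2·t) et en substituant t = 9.99033721835618, nous trouvons x = 1.68109917266864E-8.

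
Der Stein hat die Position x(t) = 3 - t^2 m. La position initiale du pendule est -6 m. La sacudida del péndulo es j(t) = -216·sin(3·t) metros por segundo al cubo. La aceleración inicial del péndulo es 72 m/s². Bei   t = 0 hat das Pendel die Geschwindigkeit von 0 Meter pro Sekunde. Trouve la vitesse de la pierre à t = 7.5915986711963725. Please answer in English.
To solve this, we need to take 1 derivative of our position equation x(t) = 3 - t^2. The derivative of position gives velocity: v(t) = -2·t. We have velocity v(t) = -2·t. Substituting t = 7.5915986711963725: v(7.5915986711963725) = -15.1831973423927.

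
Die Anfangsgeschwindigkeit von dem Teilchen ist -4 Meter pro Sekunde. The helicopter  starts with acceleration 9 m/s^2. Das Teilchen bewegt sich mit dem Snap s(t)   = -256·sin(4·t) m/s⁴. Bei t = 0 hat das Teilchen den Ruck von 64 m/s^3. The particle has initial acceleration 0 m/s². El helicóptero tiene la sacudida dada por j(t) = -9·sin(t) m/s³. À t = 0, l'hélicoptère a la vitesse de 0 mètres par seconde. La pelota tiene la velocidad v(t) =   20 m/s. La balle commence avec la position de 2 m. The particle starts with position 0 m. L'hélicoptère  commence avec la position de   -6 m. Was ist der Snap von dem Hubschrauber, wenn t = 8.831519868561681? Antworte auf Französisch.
Nous devons dériver notre équation du jerk j(t) = -9·sin(t) 1 fois. En prenant d/dt de j(t), nous trouvons s(t) = -9·cos(t). En utilisant s(t) = -9·cos(t) et en substituant t = 8.831519868561681, nous trouvons s = 7.46211236860333.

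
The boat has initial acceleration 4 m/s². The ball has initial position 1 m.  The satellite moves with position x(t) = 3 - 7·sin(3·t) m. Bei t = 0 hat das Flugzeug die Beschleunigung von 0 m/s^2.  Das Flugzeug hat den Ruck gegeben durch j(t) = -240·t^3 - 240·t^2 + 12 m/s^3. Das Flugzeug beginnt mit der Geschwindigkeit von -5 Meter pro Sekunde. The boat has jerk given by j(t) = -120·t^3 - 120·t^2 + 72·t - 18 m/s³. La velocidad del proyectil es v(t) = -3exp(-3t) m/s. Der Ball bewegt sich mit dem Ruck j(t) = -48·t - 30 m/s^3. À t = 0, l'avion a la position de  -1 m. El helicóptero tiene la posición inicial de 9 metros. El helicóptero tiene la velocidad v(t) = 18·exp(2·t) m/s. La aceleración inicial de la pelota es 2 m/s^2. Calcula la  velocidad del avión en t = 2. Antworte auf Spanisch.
Para resolver esto, necesitamos tomar 2 antiderivadas de nuestra ecuación de la sacudida j(t) = -240·t^3 - 240·t^2 + 12. La antiderivada de la sacudida es la aceleración. Usando a(0) = 0, obtenemos a(t) = -60·t^4 - 80·t^3 + 12·t. La antiderivada de la aceleración es la velocidad. Usando v(0) = -5, obtenemos v(t) = -12·t^5 - 20·t^4 + 6·t^2 - 5. Tenemos la velocidad v(t) = -12·t^5 - 20·t^4 + 6·t^2 - 5. Sustituyendo t = 2: v(2) = -685.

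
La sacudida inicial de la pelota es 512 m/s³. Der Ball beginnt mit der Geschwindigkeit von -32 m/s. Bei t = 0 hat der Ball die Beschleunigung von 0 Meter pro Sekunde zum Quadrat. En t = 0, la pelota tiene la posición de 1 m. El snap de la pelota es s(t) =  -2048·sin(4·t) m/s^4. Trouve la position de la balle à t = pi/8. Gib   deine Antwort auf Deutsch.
Um dies zu lösen, müssen wir 4 Integrale unserer Gleichung für den Snap s(t) = -2048·sin(4·t) finden. Die Stammfunktion von dem Snap, mit j(0) = 512, ergibt den Ruck: j(t) = 512·cos(4·t). Durch Integration von dem Ruck und Verwendung der Anfangsbedingung a(0) = 0, erhalten wir a(t) = 128·sin(4·t). Durch Integration von der Beschleunigung und Verwendung der Anfangsbedingung v(0) = -32, erhalten wir v(t) = -32·cos(4·t). Das Integral von der Geschwindigkeit, mit x(0) = 1, ergibt die Position: x(t) = 1 - 8·sin(4·t). Aus der Gleichung für die Position x(t) = 1 - 8·sin(4·t), setzen wir t = pi/8 ein und erhalten x = -7.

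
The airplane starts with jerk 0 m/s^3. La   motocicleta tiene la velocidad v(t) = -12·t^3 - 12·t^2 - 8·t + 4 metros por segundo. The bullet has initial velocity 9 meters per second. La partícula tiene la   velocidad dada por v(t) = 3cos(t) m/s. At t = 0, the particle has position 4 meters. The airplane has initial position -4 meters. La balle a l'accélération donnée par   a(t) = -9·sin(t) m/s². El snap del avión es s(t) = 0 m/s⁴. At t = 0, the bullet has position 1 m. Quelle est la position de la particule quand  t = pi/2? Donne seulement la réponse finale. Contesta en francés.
x(pi/2) = 7.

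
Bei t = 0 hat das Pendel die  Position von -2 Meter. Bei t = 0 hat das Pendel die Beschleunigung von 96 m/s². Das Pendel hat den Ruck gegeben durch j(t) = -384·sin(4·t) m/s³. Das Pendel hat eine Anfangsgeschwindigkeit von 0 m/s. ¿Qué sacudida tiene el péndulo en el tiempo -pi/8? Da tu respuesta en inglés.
From the given jerk equation j(t) = -384·sin(4·t), we substitute t = -pi/8 to get j = 384.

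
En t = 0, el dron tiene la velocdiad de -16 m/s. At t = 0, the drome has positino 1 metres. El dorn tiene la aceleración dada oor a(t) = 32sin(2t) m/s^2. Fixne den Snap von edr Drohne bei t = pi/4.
Um dies zu lösen, müssen wir 2 Ableitungen unserer Gleichung für die Beschleunigung a(t) = 32·sin(2·t) nehmen. Durch Ableiten von der Beschleunigung erhalten wir den Ruck: j(t) = 64·cos(2·t). Die Ableitung von dem Ruck ergibt den Snap: s(t) = -128·sin(2·t). Mit s(t) = -128·sin(2·t) und Einsetzen von t = pi/4, finden wir s = -128.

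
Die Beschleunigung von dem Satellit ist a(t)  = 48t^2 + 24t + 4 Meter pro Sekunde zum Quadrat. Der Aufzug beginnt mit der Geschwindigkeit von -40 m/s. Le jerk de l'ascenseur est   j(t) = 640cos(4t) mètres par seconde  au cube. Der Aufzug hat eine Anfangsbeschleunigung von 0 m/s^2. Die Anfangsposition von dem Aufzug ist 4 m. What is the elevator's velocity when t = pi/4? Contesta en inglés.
We must find the antiderivative of our jerk equation j(t) = 640·cos(4·t) 2 times. Finding the antiderivative of j(t) and using a(0) = 0: a(t) = 160·sin(4·t). Integrating acceleration and using the initial condition v(0) = -40, we get v(t) = -40·cos(4·t). We have velocity v(t) = -40·cos(4·t). Substituting t = pi/4: v(pi/4) = 40.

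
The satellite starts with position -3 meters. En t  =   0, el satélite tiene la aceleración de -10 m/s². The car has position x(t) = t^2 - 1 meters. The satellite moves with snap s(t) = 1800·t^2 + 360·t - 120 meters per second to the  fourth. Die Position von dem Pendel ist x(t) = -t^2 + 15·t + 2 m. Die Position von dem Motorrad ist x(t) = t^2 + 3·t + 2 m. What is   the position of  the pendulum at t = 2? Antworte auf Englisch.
We have position x(t) = -t^2 + 15·t + 2. Substituting t = 2: x(2) = 28.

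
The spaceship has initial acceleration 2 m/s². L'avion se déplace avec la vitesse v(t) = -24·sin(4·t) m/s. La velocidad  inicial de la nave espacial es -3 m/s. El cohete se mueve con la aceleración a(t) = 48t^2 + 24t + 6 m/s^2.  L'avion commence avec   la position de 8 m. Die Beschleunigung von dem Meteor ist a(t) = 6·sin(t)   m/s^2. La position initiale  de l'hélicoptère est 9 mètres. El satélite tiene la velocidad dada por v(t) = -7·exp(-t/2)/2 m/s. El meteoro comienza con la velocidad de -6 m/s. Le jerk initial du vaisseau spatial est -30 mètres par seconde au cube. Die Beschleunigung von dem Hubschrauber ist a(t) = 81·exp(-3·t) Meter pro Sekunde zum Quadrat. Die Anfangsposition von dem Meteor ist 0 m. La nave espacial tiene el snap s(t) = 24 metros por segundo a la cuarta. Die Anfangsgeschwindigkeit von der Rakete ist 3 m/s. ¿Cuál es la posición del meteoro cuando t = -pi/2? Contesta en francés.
Nous devons intégrer notre équation de l'accélération a(t) = 6·sin(t) 2 fois. La primitive de l'accélération est la vitesse. En utilisant v(0) = -6, nous obtenons v(t) = -6·cos(t). En prenant ∫v(t)dt et en appliquant x(0) = 0, nous trouvons x(t) = -6·sin(t). Nous avons la position x(t) = -6·sin(t). En substituant t = -pi/2: x(-pi/2) = 6.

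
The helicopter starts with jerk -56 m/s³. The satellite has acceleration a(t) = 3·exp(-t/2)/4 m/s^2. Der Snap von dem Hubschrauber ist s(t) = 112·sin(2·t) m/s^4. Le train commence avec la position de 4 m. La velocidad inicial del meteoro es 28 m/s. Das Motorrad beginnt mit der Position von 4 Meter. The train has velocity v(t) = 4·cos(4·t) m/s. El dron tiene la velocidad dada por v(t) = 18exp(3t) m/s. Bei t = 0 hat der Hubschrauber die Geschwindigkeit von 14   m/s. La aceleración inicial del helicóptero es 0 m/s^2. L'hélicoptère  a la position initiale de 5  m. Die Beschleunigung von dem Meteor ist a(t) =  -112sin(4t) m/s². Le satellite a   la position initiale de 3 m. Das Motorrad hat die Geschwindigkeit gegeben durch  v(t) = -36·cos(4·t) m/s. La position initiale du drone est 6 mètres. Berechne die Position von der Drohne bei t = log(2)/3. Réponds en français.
En partant de la vitesse v(t) = 18·exp(3·t), nous prenons 1 intégrale. En intégrant la vitesse et en utilisant la condition initiale x(0) = 6, nous obtenons x(t) = 6·exp(3·t). En utilisant x(t) = 6·exp(3·t) et en substituant t = log(2)/3, nous trouvons x = 12.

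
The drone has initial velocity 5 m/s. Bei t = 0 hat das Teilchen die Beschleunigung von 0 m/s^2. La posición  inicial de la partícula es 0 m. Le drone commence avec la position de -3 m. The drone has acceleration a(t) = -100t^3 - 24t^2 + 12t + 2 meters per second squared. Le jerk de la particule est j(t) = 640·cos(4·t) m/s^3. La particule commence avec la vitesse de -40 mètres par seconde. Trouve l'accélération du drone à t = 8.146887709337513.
Nous avons l'accélération a(t) = -100·t^3 - 24·t^2 + 12·t + 2. En substituant t = 8.146887709337513: a(8.146887709337513) = -55565.5033940134.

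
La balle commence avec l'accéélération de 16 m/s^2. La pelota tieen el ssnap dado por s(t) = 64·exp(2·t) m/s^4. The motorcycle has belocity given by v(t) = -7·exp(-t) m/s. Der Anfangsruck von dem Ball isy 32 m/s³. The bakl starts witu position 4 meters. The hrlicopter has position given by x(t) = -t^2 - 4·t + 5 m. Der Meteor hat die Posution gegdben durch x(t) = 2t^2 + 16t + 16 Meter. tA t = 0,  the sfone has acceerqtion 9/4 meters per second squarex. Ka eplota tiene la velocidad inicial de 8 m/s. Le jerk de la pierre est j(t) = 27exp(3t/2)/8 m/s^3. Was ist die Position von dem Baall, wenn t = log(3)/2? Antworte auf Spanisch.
Para resolver esto, necesitamos tomar 4 integrales de nuestra ecuación del snap s(t) = 64·exp(2·t). Integrando el snap y usando la condición inicial j(0) = 32, obtenemos j(t) = 32·exp(2·t). La integral de la sacudida es la aceleración. Usando a(0) = 16, obtenemos a(t) = 16·exp(2·t). La antiderivada de la aceleración es la velocidad. Usando v(0) = 8, obtenemos v(t) = 8·exp(2·t). Integrando la velocidad y usando la condición inicial x(0) = 4, obtenemos x(t) = 4·exp(2·t). Usando x(t) = 4·exp(2·t) y sustituyendo t = log(3)/2, encontramos x = 12.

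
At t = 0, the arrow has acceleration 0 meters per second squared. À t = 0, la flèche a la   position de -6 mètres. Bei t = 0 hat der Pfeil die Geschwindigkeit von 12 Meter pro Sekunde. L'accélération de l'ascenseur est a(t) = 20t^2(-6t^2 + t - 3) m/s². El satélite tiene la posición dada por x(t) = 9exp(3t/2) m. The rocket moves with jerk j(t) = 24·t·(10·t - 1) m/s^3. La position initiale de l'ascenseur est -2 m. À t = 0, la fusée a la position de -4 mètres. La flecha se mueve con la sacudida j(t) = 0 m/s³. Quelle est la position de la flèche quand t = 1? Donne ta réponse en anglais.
We need to integrate our jerk equation j(t) = 0 3 times. The integral of jerk is acceleration. Using a(0) = 0, we get a(t) = 0. Integrating acceleration and using the initial condition v(0) = 12, we get v(t) = 12. Integrating velocity and using the initial condition x(0) = -6, we get x(t) = 12·t - 6. From the given position equation x(t) = 12·t - 6, we substitute t = 1 to get x = 6.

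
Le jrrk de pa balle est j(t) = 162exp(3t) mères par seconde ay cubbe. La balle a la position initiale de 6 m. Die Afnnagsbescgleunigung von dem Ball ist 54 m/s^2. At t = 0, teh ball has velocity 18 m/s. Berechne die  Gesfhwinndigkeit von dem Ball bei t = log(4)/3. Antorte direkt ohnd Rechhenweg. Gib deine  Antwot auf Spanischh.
En t = log(4)/3, v = 72.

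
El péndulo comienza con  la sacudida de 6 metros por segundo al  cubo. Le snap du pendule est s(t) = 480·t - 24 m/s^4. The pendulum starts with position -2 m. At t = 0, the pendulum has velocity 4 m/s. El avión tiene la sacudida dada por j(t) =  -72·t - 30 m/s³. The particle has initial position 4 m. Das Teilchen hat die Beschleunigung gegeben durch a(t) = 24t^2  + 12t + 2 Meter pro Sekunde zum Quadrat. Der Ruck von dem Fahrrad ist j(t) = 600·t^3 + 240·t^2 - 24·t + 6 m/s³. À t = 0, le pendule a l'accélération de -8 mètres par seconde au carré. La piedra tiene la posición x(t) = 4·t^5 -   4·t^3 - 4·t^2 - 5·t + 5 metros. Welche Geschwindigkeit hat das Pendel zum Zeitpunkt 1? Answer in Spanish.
Para resolver esto, necesitamos tomar 3 antiderivadas de nuestra ecuación del snap s(t) = 480·t - 24. Integrando el snap y usando la condición inicial j(0) = 6, obtenemos j(t) = 240·t^2 - 24·t + 6. Tomando ∫j(t)dt y aplicando a(0) = -8, encontramos a(t) = 80·t^3 - 12·t^2 + 6·t - 8. La integral de la aceleración, con v(0) = 4, da la velocidad: v(t) = 20·t^4 - 4·t^3 + 3·t^2 - 8·t + 4. Usando v(t) = 20·t^4 - 4·t^3 + 3·t^2 - 8·t + 4 y sustituyendo t = 1, encontramos v = 15.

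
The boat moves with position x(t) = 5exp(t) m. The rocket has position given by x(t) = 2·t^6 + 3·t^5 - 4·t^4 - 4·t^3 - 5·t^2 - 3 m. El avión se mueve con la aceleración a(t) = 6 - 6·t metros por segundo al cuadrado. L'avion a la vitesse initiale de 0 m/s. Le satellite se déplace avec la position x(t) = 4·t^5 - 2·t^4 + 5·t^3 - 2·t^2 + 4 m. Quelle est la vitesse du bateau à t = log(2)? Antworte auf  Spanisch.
Debemos derivar nuestra ecuación de la posición x(t) = 5·exp(t) 1 vez. Tomando d/dt de x(t), encontramos v(t) = 5·exp(t). De la ecuación de la velocidad v(t) = 5·exp(t), sustituimos t = log(2) para obtener v = 10.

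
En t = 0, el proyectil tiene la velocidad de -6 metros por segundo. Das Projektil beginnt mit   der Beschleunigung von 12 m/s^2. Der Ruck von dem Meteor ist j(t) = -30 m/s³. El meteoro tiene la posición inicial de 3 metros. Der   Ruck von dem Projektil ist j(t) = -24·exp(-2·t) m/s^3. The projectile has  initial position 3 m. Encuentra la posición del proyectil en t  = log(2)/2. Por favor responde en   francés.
Nous devons intégrer notre équation du jerk j(t) = -24·exp(-2·t) 3 fois. En intégrant le jerk et en utilisant la condition initiale a(0) = 12, nous obtenons a(t) = 12·exp(-2·t). En prenant ∫a(t)dt et en appliquant v(0) = -6, nous trouvons v(t) = -6·exp(-2·t). L'intégrale de la vitesse, avec x(0) = 3, donne la position: x(t) = 3·exp(-2·t). De l'équation de la position x(t) = 3·exp(-2·t), nous substituons t = log(2)/2 pour obtenir x = 3/2.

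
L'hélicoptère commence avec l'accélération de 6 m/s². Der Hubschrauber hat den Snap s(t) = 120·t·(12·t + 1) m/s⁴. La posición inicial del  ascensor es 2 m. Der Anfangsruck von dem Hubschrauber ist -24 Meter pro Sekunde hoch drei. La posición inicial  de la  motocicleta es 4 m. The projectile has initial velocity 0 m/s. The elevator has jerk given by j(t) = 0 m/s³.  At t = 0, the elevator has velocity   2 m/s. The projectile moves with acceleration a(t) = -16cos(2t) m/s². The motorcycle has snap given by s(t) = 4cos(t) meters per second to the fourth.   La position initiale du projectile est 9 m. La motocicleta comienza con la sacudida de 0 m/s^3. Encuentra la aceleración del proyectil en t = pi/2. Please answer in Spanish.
De la ecuación de la aceleración a(t) = -16·cos(2·t), sustituimos t = pi/2 para obtener a = 16.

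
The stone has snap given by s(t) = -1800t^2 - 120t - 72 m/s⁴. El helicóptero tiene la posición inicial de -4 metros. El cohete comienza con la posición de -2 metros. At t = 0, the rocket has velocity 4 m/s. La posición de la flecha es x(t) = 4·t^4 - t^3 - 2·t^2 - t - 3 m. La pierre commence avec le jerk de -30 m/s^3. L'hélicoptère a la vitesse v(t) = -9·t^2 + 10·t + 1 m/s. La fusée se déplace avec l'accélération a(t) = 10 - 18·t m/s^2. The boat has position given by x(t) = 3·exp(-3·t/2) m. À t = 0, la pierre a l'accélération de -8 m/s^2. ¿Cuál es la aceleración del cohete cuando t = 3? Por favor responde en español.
Usando a(t) = 10 - 18·t y sustituyendo t = 3, encontramos a = -44.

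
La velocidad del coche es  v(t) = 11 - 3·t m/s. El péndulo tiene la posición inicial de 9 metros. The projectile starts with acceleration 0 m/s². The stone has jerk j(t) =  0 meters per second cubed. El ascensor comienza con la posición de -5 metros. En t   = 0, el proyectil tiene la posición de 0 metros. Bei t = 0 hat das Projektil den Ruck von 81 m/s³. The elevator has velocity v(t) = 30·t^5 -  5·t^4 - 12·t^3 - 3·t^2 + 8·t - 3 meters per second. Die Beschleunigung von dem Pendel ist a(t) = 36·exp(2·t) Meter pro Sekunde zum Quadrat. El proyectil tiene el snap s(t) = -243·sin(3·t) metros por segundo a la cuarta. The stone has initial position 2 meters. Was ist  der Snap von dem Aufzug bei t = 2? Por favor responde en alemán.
Wir müssen unsere Gleichung für die Geschwindigkeit v(t) = 30·t^5 - 5·t^4 - 12·t^3 - 3·t^2 + 8·t - 3 3-mal ableiten. Durch Ableiten von der Geschwindigkeit erhalten wir die Beschleunigung: a(t) = 150·t^4 - 20·t^3 - 36·t^2 - 6·t + 8. Mit d/dt von a(t) finden wir j(t) = 600·t^3 - 60·t^2 - 72·t - 6. Die Ableitung von dem Ruck ergibt den Snap: s(t) = 1800·t^2 - 120·t - 72. Mit s(t) = 1800·t^2 - 120·t - 72 und Einsetzen von t = 2, finden wir s = 6888.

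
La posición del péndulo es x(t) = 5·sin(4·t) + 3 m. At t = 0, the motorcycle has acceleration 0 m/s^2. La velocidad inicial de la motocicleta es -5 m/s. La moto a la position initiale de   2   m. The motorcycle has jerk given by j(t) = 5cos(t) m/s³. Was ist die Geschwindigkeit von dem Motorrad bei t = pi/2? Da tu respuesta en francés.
En partant du jerk j(t) = 5·cos(t), nous prenons 2 primitives. En intégrant le jerk et en utilisant la condition initiale a(0) = 0, nous obtenons a(t) = 5·sin(t). En prenant ∫a(t)dt et en appliquant v(0) = -5, nous trouvons v(t) = -5·cos(t). Nous avons la vitesse v(t) = -5·cos(t). En substituant t = pi/2: v(pi/2) = 0.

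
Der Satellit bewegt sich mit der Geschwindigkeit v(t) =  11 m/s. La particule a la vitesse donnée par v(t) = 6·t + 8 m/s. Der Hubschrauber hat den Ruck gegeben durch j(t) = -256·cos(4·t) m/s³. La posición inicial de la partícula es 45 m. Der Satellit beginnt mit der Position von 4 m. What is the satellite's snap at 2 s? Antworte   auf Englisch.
Starting from velocity v(t) = 11, we take 3 derivatives. The derivative of velocity gives acceleration: a(t) = 0. The derivative of acceleration gives jerk: j(t) = 0. Taking d/dt of j(t), we find s(t) = 0. Using s(t) = 0 and substituting t = 2, we find s = 0.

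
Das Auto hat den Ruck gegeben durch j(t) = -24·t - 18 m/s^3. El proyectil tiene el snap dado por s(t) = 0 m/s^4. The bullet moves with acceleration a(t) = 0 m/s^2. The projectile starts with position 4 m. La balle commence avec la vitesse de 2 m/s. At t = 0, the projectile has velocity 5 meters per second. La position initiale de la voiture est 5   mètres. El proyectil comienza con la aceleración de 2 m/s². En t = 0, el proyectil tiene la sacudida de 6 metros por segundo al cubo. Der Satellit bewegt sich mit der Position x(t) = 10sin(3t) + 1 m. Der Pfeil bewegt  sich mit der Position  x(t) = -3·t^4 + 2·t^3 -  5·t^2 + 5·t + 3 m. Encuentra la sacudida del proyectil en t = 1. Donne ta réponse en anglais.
Starting from snap s(t) = 0, we take 1 antiderivative. The integral of snap, with j(0) = 6, gives jerk: j(t) = 6. We have jerk j(t) = 6. Substituting t = 1: j(1) = 6.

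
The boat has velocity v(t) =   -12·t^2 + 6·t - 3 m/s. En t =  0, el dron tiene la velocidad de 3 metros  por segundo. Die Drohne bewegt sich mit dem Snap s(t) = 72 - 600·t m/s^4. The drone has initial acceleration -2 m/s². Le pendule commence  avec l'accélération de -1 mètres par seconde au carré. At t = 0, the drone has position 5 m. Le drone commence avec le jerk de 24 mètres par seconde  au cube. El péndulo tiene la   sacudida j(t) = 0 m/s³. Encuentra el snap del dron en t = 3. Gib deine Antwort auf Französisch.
En utilisant s(t) = 72 - 600·t et en substituant t = 3, nous trouvons s = -1728.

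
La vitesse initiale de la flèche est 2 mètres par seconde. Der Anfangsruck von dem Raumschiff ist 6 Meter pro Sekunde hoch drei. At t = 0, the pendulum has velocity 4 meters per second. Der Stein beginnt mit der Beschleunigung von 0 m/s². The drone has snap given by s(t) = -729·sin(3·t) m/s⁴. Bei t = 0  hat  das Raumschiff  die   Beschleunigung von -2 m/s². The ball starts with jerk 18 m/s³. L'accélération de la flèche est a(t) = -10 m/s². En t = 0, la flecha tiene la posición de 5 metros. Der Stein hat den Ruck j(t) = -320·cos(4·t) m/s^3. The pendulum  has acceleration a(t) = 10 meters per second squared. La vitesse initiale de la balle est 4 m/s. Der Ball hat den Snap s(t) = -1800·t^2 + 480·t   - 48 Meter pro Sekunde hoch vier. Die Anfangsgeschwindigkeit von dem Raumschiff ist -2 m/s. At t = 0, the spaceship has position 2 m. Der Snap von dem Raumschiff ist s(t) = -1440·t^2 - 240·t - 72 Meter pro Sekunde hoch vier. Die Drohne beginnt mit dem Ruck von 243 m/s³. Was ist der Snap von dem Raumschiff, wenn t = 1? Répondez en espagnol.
Usando s(t) = -1440·t^2 - 240·t - 72 y sustituyendo t = 1, encontramos s = -1752.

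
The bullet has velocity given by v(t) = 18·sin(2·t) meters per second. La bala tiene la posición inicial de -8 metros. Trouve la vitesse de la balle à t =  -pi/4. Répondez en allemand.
Mit v(t) = 18·sin(2·t) und Einsetzen von t = -pi/4, finden wir v = -18.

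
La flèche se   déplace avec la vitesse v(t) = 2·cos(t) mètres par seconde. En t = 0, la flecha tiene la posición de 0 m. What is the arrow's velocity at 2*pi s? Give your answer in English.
From the given velocity equation v(t) = 2·cos(t), we substitute t = 2*pi to get v = 2.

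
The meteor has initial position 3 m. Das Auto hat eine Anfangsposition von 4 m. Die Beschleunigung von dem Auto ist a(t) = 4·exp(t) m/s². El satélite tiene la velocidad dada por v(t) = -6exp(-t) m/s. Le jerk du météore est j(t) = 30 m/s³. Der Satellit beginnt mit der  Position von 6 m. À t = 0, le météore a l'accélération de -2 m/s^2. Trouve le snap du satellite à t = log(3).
Nous devons dériver notre équation de la vitesse v(t) = -6·exp(-t) 3 fois. En prenant d/dt de v(t), nous trouvons a(t) = 6·exp(-t). En prenant d/dt de a(t), nous trouvons j(t) = -6·exp(-t). La dérivée du jerk donne le snap: s(t) = 6·exp(-t). Nous avons le snap s(t) = 6·exp(-t). En substituant t = log(3): s(log(3)) = 2.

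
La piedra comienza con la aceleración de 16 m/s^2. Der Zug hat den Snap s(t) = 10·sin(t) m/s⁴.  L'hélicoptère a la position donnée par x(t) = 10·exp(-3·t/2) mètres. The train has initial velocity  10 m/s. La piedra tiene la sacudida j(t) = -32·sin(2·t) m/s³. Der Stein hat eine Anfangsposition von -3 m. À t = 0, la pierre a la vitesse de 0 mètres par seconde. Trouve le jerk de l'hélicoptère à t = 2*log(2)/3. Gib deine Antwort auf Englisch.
Starting from position x(t) = 10·exp(-3·t/2), we take 3 derivatives. Differentiating position, we get velocity: v(t) = -15·exp(-3·t/2). The derivative of velocity gives acceleration: a(t) = 45·exp(-3·t/2)/2. Taking d/dt of a(t), we find j(t) = -135·exp(-3·t/2)/4. Using j(t) = -135·exp(-3·t/2)/4 and substituting t = 2*log(2)/3, we find j = -135/8.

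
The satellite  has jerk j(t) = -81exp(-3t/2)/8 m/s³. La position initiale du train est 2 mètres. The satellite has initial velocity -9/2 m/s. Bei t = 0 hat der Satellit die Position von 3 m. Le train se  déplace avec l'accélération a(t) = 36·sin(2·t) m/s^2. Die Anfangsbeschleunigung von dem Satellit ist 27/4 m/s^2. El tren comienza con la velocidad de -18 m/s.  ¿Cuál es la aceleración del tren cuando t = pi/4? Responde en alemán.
Aus der Gleichung für die Beschleunigung a(t) = 36·sin(2·t), setzen wir t = pi/4 ein und erhalten a = 36.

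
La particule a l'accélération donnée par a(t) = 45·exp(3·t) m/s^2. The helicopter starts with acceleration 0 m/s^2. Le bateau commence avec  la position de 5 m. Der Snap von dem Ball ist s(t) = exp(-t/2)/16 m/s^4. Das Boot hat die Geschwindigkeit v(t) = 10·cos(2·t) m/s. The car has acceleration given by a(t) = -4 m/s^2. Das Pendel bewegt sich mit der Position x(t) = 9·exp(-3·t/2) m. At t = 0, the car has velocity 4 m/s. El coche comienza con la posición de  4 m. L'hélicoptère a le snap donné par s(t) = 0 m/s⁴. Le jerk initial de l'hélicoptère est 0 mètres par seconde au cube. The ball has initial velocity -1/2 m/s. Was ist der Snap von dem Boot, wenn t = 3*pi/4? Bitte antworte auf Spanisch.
Partiendo de la velocidad v(t) = 10·cos(2·t), tomamos 3 derivadas. Derivando la velocidad, obtenemos la aceleración: a(t) = -20·sin(2·t). La derivada de la aceleración da la sacudida: j(t) = -40·cos(2·t). Derivando la sacudida, obtenemos el snap: s(t) = 80·sin(2·t). Usando s(t) = 80·sin(2·t) y sustituyendo t = 3*pi/4, encontramos s = -80.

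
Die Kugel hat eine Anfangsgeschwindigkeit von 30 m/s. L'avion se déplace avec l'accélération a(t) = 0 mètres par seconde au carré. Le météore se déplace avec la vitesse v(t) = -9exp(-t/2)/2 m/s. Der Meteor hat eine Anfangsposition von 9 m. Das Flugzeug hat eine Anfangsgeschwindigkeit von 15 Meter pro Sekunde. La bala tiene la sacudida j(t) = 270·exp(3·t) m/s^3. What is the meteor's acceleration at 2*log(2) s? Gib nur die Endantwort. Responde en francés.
La réponse est 9/8.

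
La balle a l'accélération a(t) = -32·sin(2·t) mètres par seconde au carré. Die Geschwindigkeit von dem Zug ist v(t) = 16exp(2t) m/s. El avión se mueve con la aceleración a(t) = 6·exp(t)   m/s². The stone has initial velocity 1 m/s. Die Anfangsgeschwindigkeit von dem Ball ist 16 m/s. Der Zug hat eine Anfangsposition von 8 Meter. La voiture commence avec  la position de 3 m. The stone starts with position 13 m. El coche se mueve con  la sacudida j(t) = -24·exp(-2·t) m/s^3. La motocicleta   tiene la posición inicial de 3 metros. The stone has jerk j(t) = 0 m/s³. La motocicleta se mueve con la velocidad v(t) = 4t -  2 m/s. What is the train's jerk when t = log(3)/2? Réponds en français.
En partant de la vitesse v(t) = 16·exp(2·t), nous prenons 2 dérivées. La dérivée de la vitesse donne l'accélération: a(t) = 32·exp(2·t). La dérivée de l'accélération donne le jerk: j(t) = 64·exp(2·t). Nous avons le jerk j(t) = 64·exp(2·t). En substituant t = log(3)/2: j(log(3)/2) = 192.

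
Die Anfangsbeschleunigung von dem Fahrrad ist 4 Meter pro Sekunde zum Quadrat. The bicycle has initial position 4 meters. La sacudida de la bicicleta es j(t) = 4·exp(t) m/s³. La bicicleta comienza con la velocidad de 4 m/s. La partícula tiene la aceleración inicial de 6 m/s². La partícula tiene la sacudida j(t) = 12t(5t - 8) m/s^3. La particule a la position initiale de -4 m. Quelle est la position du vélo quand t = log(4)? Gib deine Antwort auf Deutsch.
Wir müssen das Integral unserer Gleichung für den Ruck j(t) = 4·exp(t) 3-mal finden. Durch Integration von dem Ruck und Verwendung der Anfangsbedingung a(0) = 4, erhalten wir a(t) = 4·exp(t). Die Stammfunktion von der Beschleunigung ist die Geschwindigkeit. Mit v(0) = 4 erhalten wir v(t) = 4·exp(t). Mit ∫v(t)dt und Anwendung von x(0) = 4, finden wir x(t) = 4·exp(t). Aus der Gleichung für die Position x(t) = 4·exp(t), setzen wir t = log(4) ein und erhalten x = 16.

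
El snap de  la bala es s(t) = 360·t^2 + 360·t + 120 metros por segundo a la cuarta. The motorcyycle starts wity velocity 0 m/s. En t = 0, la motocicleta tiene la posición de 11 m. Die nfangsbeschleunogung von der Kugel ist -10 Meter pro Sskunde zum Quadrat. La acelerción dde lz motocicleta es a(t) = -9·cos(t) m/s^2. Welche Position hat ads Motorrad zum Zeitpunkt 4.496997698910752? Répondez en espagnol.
Necesitamos integrar nuestra ecuación de la aceleración a(t) = -9·cos(t) 2 veces. Tomando ∫a(t)dt y aplicando v(0) = 0, encontramos v(t) = -9·sin(t). Tomando ∫v(t)dt y aplicando x(0) = 11, encontramos x(t) = 9·cos(t) + 2. De la ecuación de la posición x(t) = 9·cos(t) + 2, sustituimos t = 4.496997698910752 para obtener x = 0.0764328374958509.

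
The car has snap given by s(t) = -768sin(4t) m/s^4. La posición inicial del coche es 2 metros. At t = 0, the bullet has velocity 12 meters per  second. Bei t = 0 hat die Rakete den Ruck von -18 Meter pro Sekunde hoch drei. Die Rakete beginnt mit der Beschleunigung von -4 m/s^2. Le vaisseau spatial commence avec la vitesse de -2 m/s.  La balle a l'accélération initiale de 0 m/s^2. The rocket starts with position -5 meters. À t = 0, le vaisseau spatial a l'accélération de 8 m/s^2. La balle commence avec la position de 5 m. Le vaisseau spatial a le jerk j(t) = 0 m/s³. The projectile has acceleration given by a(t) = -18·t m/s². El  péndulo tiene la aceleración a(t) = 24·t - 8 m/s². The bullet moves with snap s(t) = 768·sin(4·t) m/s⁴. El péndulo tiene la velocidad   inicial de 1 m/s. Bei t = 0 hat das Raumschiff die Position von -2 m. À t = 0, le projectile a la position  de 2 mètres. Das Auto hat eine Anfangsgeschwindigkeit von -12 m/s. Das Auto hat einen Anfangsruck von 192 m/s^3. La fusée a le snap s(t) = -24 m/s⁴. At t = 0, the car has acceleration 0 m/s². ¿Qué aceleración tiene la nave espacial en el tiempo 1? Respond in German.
Wir müssen unsere Gleichung für den Ruck j(t) = 0 1-mal integrieren. Das Integral von dem Ruck, mit a(0) = 8, ergibt die Beschleunigung: a(t) = 8. Aus der Gleichung für die Beschleunigung a(t) = 8, setzen wir t = 1 ein und erhalten a = 8.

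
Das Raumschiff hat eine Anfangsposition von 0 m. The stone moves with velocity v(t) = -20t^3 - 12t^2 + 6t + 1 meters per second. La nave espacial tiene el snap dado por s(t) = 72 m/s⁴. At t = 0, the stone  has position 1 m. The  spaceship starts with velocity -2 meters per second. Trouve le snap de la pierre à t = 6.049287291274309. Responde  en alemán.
Ausgehend von der Geschwindigkeit v(t) = -20·t^3 - 12·t^2 + 6·t + 1, nehmen wir 3 Ableitungen. Die Ableitung von der Geschwindigkeit ergibt die Beschleunigung: a(t) = -60·t^2 - 24·t + 6. Die Ableitung von der Beschleunigung ergibt den Ruck: j(t) = -120·t - 24. Mit d/dt von j(t) finden wir s(t) = -120. Aus der Gleichung für den Snap s(t) = -120, setzen wir t = 6.049287291274309 ein und erhalten s = -120.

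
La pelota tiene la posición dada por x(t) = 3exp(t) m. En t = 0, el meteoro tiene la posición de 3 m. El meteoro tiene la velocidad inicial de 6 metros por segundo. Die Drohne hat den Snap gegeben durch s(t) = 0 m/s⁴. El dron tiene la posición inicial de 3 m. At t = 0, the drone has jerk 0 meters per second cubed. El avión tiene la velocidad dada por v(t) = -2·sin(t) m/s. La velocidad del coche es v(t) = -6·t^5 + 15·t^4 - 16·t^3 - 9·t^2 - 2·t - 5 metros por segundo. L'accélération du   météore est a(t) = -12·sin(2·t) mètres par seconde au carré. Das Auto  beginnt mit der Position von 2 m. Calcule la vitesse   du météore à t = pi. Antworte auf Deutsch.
Wir müssen unsere Gleichung für die Beschleunigung a(t) = -12·sin(2·t) 1-mal integrieren. Mit ∫a(t)dt und Anwendung von v(0) = 6, finden wir v(t) = 6·cos(2·t). Mit v(t) = 6·cos(2·t) und Einsetzen von t = pi, finden wir v = 6.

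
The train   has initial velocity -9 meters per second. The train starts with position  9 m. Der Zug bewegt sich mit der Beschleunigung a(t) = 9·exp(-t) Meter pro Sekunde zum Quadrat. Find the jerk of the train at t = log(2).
To solve this, we need to take 1 derivative of our acceleration equation a(t) = 9·exp(-t). The derivative of acceleration gives jerk: j(t) = -9·exp(-t). From the given jerk equation j(t) = -9·exp(-t), we substitute t = log(2) to get j = -9/2.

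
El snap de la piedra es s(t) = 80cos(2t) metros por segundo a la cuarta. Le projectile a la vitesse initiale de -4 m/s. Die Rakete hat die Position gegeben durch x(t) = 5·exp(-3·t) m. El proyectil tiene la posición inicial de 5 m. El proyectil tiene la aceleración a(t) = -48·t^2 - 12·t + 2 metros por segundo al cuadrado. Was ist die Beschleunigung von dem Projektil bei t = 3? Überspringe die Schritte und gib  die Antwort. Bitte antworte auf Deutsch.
Die Beschleunigung bei t = 3 ist a = -466.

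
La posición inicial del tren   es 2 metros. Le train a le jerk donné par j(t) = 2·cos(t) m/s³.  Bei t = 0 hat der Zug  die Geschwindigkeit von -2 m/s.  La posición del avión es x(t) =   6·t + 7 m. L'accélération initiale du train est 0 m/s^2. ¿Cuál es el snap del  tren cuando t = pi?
Debemos derivar nuestra ecuación de la sacudida j(t) = 2·cos(t) 1 vez. La derivada de la sacudida da el snap: s(t) = -2·sin(t). Tenemos el snap s(t) = -2·sin(t). Sustituyendo t = pi: s(pi) = 0.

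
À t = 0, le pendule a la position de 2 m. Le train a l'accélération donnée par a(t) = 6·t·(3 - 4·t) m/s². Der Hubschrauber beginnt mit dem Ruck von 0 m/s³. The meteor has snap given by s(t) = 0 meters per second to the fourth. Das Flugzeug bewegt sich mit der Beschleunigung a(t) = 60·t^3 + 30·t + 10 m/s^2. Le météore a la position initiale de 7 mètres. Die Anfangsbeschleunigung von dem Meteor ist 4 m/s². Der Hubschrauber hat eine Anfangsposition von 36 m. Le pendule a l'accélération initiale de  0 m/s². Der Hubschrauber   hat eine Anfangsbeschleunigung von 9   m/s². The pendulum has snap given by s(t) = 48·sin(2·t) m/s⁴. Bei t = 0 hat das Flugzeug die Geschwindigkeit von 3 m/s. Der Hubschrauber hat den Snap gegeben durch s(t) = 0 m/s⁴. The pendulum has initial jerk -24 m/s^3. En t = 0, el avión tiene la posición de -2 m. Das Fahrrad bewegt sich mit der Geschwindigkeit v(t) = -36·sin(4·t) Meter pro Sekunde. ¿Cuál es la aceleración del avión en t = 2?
De la ecuación de la aceleración a(t) = 60·t^3 + 30·t + 10, sustituimos t = 2 para obtener a = 550.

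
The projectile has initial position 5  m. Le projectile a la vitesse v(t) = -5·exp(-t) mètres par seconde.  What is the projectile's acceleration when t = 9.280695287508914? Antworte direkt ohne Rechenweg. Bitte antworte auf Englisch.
At t = 9.280695287508914, a = 0.000466031478787102.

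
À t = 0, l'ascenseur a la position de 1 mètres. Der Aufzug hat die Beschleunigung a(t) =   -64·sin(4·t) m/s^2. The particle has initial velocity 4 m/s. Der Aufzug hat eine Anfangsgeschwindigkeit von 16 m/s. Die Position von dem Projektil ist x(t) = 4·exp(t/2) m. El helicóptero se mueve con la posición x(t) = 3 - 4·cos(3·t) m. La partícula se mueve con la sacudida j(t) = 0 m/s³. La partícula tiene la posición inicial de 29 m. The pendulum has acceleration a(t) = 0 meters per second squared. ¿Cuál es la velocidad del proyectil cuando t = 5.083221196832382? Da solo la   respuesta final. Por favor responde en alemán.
v(5.083221196832382) = 25.4002185667122.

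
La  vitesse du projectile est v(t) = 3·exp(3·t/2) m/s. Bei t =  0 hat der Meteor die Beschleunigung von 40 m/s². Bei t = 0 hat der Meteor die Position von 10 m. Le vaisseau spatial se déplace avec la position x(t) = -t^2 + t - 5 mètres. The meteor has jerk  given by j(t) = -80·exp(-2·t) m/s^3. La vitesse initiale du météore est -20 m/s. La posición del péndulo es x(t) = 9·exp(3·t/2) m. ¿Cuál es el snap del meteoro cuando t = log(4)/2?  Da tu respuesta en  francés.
Pour résoudre ceci, nous devons prendre 1 dérivée de notre équation du jerk j(t) = -80·exp(-2·t). En dérivant le jerk, nous obtenons le snap: s(t) = 160·exp(-2·t). De l'équation du snap s(t) = 160·exp(-2·t), nous substituons t = log(4)/2 pour obtenir s = 40.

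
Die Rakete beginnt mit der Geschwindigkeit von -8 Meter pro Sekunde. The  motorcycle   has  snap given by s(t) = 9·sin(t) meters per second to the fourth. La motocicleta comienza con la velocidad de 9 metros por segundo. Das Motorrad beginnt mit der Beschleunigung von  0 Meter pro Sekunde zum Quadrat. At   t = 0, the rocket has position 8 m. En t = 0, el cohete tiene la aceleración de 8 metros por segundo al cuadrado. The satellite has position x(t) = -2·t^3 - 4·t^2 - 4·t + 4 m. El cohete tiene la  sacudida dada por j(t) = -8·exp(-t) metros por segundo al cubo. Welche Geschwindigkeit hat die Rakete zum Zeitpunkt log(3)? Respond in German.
Wir müssen unsere Gleichung für den Ruck j(t) = -8·exp(-t) 2-mal integrieren. Mit ∫j(t)dt und Anwendung von a(0) = 8, finden wir a(t) = 8·exp(-t). Mit ∫a(t)dt und Anwendung von v(0) = -8, finden wir v(t) = -8·exp(-t). Wir haben die Geschwindigkeit v(t) = -8·exp(-t). Durch Einsetzen von t = log(3): v(log(3)) = -8/3.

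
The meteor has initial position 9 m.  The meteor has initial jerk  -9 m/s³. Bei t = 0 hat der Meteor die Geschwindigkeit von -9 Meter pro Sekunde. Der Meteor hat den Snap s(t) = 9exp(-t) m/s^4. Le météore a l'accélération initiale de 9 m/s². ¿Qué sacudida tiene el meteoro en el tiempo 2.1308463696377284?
Para resolver esto, necesitamos tomar 1 antiderivada de nuestra ecuación del snap s(t) = 9·exp(-t). Integrando el snap y usando la condición inicial j(0) = -9, obtenemos j(t) = -9·exp(-t). Usando j(t) = -9·exp(-t) y sustituyendo t = 2.1308463696377284, encontramos j = -1.06863080514393.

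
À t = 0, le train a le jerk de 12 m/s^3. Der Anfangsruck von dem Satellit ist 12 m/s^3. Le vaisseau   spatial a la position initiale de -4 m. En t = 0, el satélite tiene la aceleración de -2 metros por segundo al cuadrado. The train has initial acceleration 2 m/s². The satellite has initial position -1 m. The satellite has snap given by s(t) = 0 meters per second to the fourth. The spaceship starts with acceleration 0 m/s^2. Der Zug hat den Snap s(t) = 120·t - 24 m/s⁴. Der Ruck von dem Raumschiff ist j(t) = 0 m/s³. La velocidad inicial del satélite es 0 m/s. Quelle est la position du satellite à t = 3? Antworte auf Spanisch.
Debemos encontrar la antiderivada de nuestra ecuación del snap s(t) = 0 4 veces. La antiderivada del snap, con j(0) = 12, da la sacudida: j(t) = 12. Integrando la sacudida y usando la condición inicial a(0) = -2, obtenemos a(t) = 12·t - 2. Tomando ∫a(t)dt y aplicando v(0) = 0, encontramos v(t) = 2·t·(3·t - 1). La integral de la velocidad, con x(0) = -1, da la posición: x(t) = 2·t^3 - t^2 - 1. Tenemos la posición x(t) = 2·t^3 - t^2 - 1. Sustituyendo t = 3: x(3) = 44.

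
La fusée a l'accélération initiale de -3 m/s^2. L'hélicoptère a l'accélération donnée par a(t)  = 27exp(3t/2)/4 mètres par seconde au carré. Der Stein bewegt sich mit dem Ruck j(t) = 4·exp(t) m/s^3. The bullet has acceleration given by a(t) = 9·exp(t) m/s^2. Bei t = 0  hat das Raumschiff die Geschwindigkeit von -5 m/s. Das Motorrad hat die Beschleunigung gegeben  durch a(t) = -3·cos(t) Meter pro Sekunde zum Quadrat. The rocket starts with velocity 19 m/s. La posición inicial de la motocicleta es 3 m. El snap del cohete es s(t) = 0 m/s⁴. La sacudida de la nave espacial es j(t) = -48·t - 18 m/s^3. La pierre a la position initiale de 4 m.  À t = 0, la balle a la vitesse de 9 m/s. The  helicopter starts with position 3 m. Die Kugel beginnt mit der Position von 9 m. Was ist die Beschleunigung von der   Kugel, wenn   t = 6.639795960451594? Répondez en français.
De l'équation de l'accélération a(t) = 9·exp(t), nous substituons t = 6.639795960451594 pour obtenir a = 6884.45009377525.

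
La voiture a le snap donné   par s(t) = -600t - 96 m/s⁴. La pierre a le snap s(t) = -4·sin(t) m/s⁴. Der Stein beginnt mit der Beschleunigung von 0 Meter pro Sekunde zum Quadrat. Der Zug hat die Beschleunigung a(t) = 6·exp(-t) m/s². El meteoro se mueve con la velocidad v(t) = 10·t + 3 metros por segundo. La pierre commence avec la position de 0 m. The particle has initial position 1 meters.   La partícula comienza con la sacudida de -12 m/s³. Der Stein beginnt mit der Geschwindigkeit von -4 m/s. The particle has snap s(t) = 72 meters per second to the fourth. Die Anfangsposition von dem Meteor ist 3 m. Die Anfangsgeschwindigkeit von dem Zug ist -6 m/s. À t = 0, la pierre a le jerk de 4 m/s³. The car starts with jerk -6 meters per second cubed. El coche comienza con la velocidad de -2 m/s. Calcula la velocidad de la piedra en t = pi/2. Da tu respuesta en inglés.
We need to integrate our snap equation s(t) = -4·sin(t) 3 times. The integral of snap is jerk. Using j(0) = 4, we get j(t) = 4·cos(t). The antiderivative of jerk is acceleration. Using a(0) = 0, we get a(t) = 4·sin(t). Integrating acceleration and using the initial condition v(0) = -4, we get v(t) = -4·cos(t). We have velocity v(t) = -4·cos(t). Substituting t = pi/2: v(pi/2) = 0.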